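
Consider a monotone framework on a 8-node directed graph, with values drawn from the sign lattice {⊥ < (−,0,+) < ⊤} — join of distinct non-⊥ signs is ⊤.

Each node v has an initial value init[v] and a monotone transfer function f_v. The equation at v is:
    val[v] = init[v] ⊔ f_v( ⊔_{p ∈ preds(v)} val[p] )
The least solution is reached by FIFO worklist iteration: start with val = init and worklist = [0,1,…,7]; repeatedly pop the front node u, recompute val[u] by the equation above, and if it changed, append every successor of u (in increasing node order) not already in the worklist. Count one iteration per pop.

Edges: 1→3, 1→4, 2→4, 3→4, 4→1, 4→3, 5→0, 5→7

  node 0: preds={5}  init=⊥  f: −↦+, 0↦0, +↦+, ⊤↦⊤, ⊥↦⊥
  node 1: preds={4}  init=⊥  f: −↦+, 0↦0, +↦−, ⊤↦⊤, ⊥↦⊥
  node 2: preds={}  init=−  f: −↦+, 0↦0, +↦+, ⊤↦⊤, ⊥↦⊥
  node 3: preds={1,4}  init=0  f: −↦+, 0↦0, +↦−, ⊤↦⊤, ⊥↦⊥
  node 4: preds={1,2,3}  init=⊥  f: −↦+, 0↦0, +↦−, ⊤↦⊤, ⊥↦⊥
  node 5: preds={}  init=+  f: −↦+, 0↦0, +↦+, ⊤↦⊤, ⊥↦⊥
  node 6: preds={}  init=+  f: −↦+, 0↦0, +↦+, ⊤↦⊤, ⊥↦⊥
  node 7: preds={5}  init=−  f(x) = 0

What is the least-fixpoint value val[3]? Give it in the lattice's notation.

⊤

Worklist (11 pops):
  #1 pop 0: in=+ → + (was ⊥); enqueue []
  #2 pop 1: in=⊥ → ⊥ (no change)
  #3 pop 2: in=⊥ → − (no change)
  #4 pop 3: in=⊥ → 0 (no change)
  #5 pop 4: in=⊤ → ⊤ (was ⊥); enqueue [1,3]
  #6 pop 5: in=⊥ → + (no change)
  #7 pop 6: in=⊥ → + (no change)
  #8 pop 7: in=+ → ⊤ (was −); enqueue []
  #9 pop 1: in=⊤ → ⊤ (was ⊥); enqueue [4]
  #10 pop 3: in=⊤ → ⊤ (was 0); enqueue []
  #11 pop 4: in=⊤ → ⊤ (no change)

Fixpoint:
  val[0] = +
  val[1] = ⊤
  val[2] = −
  val[3] = ⊤
  val[4] = ⊤
  val[5] = +
  val[6] = +
  val[7] = ⊤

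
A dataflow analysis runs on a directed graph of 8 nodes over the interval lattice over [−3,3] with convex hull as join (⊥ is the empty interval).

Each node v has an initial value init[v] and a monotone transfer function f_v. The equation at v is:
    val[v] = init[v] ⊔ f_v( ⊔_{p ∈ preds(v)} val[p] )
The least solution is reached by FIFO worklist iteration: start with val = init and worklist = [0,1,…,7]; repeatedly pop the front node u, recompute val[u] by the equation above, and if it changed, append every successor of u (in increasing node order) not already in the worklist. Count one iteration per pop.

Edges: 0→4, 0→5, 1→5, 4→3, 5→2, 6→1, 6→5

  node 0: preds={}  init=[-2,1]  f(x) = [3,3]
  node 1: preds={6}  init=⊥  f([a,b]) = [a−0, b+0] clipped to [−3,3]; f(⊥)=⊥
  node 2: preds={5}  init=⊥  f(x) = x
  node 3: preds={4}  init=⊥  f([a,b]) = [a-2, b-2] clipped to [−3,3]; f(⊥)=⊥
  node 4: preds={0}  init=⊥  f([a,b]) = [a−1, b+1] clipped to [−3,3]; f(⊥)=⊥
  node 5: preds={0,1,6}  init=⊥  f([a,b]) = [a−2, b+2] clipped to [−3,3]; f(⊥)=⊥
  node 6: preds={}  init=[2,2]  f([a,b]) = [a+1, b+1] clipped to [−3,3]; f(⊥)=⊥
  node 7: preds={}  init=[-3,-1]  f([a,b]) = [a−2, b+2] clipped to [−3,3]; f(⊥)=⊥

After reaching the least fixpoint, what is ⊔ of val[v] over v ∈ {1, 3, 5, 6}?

[-3,3]

Worklist (10 pops):
  #1 pop 0: in=⊥ → [-2,3] (was [-2,1]); enqueue []
  #2 pop 1: in=[2,2] → [2,2] (was ⊥); enqueue []
  #3 pop 2: in=⊥ → ⊥ (no change)
  #4 pop 3: in=⊥ → ⊥ (no change)
  #5 pop 4: in=[-2,3] → [-3,3] (was ⊥); enqueue [3]
  #6 pop 5: in=[-2,3] → [-3,3] (was ⊥); enqueue [2]
  #7 pop 6: in=⊥ → [2,2] (no change)
  #8 pop 7: in=⊥ → [-3,-1] (no change)
  #9 pop 3: in=[-3,3] → [-3,1] (was ⊥); enqueue []
  #10 pop 2: in=[-3,3] → [-3,3] (was ⊥); enqueue []

Fixpoint:
  val[0] = [-2,3]
  val[1] = [2,2]
  val[2] = [-3,3]
  val[3] = [-3,1]
  val[4] = [-3,3]
  val[5] = [-3,3]
  val[6] = [2,2]
  val[7] = [-3,-1]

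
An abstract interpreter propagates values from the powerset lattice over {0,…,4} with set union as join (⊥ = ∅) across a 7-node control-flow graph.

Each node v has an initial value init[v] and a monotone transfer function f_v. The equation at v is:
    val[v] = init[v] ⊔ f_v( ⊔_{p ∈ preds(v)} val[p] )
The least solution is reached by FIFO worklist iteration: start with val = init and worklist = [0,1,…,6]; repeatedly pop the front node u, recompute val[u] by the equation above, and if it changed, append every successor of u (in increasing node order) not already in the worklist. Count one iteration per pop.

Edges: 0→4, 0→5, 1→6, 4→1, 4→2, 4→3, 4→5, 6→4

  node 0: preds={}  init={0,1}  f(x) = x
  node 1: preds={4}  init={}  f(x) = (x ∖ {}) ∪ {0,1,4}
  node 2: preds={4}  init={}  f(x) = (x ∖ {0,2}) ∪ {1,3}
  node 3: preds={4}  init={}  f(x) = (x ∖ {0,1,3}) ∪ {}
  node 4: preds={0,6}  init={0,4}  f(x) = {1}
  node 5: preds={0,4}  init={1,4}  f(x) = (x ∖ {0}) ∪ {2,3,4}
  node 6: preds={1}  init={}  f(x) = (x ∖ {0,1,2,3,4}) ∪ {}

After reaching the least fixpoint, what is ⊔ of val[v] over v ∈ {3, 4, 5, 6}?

Iteration log — 10 steps:
  step 1. node 0  ⊔preds={}  new={0,1}  stable
  step 2. node 1  ⊔preds={0,4}  new={0,1,4}  old={}  +wl: 
  step 3. node 2  ⊔preds={0,4}  new={1,3,4}  old={}  +wl: 
  step 4. node 3  ⊔preds={0,4}  new={4}  old={}  +wl: 
  step 5. node 4  ⊔preds={0,1}  new={0,1,4}  old={0,4}  +wl: 1,2,3
  step 6. node 5  ⊔preds={0,1,4}  new={1,2,3,4}  old={1,4}  +wl: 
  step 7. node 6  ⊔preds={0,1,4}  new={}  stable
  step 8. node 1  ⊔preds={0,1,4}  new={0,1,4}  stable
  step 9. node 2  ⊔preds={0,1,4}  new={1,3,4}  stable
  step 10. node 3  ⊔preds={0,1,4}  new={4}  stable

Least fixpoint reached:
  node 0: {0,1}
  node 1: {0,1,4}
  node 2: {1,3,4}
  node 3: {4}
  node 4: {0,1,4}
  node 5: {1,2,3,4}
  node 6: {}

{0,1,2,3,4}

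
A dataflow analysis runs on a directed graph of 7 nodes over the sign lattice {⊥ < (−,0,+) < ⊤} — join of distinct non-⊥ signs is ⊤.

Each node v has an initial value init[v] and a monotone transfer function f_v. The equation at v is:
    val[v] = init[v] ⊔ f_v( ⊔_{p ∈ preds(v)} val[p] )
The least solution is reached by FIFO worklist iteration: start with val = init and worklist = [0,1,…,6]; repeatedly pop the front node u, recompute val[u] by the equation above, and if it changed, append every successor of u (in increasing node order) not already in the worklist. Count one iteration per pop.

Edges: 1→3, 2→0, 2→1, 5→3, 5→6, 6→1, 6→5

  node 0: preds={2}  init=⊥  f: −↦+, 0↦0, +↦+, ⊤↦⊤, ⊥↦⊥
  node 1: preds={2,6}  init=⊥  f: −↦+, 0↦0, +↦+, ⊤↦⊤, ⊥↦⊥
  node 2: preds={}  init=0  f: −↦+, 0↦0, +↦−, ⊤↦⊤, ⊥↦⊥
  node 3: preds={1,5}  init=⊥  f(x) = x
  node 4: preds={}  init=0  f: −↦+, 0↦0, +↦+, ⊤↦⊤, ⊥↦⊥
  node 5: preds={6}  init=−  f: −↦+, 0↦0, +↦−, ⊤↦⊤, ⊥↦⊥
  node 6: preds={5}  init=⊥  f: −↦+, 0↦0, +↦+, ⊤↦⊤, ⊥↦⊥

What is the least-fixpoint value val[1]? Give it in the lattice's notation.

Worklist (10 pops):
  #1 pop 0: in=0 → 0 (was ⊥); enqueue []
  #2 pop 1: in=0 → 0 (was ⊥); enqueue []
  #3 pop 2: in=⊥ → 0 (no change)
  #4 pop 3: in=⊤ → ⊤ (was ⊥); enqueue []
  #5 pop 4: in=⊥ → 0 (no change)
  #6 pop 5: in=⊥ → − (no change)
  #7 pop 6: in=− → + (was ⊥); enqueue [1,5]
  #8 pop 1: in=⊤ → ⊤ (was 0); enqueue [3]
  #9 pop 5: in=+ → − (no change)
  #10 pop 3: in=⊤ → ⊤ (no change)

Fixpoint:
  val[0] = 0
  val[1] = ⊤
  val[2] = 0
  val[3] = ⊤
  val[4] = 0
  val[5] = −
  val[6] = +

⊤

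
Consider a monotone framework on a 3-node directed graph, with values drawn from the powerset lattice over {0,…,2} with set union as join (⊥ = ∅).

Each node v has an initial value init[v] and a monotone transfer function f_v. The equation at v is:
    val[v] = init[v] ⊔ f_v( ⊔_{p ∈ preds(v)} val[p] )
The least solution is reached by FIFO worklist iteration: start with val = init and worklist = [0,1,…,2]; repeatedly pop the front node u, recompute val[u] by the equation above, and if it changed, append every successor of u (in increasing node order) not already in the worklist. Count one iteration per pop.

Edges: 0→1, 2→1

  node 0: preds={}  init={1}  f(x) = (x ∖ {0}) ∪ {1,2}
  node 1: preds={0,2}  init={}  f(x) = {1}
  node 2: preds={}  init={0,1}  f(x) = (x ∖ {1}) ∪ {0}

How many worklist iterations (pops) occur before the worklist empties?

Iteration log — 3 steps:
  step 1. node 0  ⊔preds={}  new={1,2}  old={1}  +wl: 
  step 2. node 1  ⊔preds={0,1,2}  new={1}  old={}  +wl: 
  step 3. node 2  ⊔preds={}  new={0,1}  stable

Least fixpoint reached:
  node 0: {1,2}
  node 1: {1}
  node 2: {0,1}

3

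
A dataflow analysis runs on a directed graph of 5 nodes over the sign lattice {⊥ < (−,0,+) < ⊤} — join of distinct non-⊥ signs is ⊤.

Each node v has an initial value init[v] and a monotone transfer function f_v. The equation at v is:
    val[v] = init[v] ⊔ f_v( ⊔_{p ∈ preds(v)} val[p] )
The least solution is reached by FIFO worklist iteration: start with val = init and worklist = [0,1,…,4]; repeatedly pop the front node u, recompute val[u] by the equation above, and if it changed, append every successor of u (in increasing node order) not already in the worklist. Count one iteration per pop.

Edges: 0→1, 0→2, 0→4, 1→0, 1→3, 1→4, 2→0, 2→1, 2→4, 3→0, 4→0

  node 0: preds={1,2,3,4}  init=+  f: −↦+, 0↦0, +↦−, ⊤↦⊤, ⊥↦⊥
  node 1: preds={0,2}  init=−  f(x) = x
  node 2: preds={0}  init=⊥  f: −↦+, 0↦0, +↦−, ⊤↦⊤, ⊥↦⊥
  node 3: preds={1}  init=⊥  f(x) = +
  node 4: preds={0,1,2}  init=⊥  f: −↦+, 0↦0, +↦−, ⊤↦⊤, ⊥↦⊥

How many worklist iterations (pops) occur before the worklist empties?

11

Trace (11 dequeues):
  [1] u=0 | in − | out + | ==
  [2] u=1 | in + | out ⊤ | prev − | push {0}
  [3] u=2 | in + | out − | prev ⊥ | push {1}
  [4] u=3 | in ⊤ | out + | prev ⊥ | push {}
  [5] u=4 | in ⊤ | out ⊤ | prev ⊥ | push {}
  [6] u=0 | in ⊤ | out ⊤ | prev + | push {2,4}
  [7] u=1 | in ⊤ | out ⊤ | ==
  [8] u=2 | in ⊤ | out ⊤ | prev − | push {0,1}
  [9] u=4 | in ⊤ | out ⊤ | ==
  [10] u=0 | in ⊤ | out ⊤ | ==
  [11] u=1 | in ⊤ | out ⊤ | ==

Converged values:
  [0] ⊤
  [1] ⊤
  [2] ⊤
  [3] +
  [4] ⊤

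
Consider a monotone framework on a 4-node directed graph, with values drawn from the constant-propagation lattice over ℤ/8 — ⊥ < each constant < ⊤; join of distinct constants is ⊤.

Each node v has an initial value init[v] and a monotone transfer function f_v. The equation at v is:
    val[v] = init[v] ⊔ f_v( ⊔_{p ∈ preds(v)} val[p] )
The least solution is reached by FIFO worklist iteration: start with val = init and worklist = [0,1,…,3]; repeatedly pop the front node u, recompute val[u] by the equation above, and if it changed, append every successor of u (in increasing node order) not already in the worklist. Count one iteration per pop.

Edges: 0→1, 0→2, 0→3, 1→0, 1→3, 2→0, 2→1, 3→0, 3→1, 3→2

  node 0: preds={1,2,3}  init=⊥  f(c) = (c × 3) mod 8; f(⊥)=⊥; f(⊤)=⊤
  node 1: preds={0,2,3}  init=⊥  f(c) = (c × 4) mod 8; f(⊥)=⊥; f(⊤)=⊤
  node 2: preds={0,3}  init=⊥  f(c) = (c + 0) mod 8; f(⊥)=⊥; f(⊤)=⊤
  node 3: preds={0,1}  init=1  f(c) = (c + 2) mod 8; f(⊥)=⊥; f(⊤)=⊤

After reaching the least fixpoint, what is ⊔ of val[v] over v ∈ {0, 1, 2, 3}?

⊤

Trace (8 dequeues):
  [1] u=0 | in 1 | out 3 | prev ⊥ | push {}
  [2] u=1 | in ⊤ | out ⊤ | prev ⊥ | push {0}
  [3] u=2 | in ⊤ | out ⊤ | prev ⊥ | push {1}
  [4] u=3 | in ⊤ | out ⊤ | prev 1 | push {2}
  [5] u=0 | in ⊤ | out ⊤ | prev 3 | push {3}
  [6] u=1 | in ⊤ | out ⊤ | ==
  [7] u=2 | in ⊤ | out ⊤ | ==
  [8] u=3 | in ⊤ | out ⊤ | ==

Converged values:
  [0] ⊤
  [1] ⊤
  [2] ⊤
  [3] ⊤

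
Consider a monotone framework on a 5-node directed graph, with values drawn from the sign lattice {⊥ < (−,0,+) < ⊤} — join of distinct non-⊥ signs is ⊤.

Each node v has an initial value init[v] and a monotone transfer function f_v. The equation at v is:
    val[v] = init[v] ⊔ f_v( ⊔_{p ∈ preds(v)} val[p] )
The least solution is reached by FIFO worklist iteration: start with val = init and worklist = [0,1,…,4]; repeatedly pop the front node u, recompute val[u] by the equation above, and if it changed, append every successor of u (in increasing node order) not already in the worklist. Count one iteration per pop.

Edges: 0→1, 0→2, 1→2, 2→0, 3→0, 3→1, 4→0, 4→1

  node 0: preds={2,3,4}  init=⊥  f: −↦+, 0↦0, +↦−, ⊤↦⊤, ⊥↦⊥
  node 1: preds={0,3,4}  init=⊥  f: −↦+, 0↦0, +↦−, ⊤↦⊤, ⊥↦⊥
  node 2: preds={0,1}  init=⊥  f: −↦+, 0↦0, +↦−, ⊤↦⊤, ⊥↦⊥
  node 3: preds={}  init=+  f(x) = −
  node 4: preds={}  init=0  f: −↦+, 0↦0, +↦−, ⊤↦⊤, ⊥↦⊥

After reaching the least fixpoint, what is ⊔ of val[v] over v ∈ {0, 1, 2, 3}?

Worklist (7 pops):
  #1 pop 0: in=⊤ → ⊤ (was ⊥); enqueue []
  #2 pop 1: in=⊤ → ⊤ (was ⊥); enqueue []
  #3 pop 2: in=⊤ → ⊤ (was ⊥); enqueue [0]
  #4 pop 3: in=⊥ → ⊤ (was +); enqueue [1]
  #5 pop 4: in=⊥ → 0 (no change)
  #6 pop 0: in=⊤ → ⊤ (no change)
  #7 pop 1: in=⊤ → ⊤ (no change)

Fixpoint:
  val[0] = ⊤
  val[1] = ⊤
  val[2] = ⊤
  val[3] = ⊤
  val[4] = 0

⊤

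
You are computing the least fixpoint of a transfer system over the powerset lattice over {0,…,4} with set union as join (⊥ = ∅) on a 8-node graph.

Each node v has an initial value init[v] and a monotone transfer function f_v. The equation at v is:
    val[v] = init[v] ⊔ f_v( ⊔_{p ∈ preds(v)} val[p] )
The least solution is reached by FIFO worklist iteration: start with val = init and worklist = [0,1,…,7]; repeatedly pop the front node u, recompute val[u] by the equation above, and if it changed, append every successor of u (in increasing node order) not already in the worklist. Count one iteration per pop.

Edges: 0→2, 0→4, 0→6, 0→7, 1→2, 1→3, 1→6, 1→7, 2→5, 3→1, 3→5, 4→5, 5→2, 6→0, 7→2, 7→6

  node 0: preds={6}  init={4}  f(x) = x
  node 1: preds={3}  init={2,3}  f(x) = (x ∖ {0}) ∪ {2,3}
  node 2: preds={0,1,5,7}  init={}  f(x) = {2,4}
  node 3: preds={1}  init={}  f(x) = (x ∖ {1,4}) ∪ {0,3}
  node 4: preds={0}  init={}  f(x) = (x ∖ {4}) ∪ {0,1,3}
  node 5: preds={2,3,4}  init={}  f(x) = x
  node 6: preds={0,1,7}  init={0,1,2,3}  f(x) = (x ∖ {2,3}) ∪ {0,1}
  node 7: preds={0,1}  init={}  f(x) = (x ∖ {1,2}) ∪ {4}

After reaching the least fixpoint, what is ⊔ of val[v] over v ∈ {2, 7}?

Trace (12 dequeues):
  [1] u=0 | in {0,1,2,3} | out {0,1,2,3,4} | prev {4} | push {}
  [2] u=1 | in {} | out {2,3} | ==
  [3] u=2 | in {0,1,2,3,4} | out {2,4} | prev {} | push {}
  [4] u=3 | in {2,3} | out {0,2,3} | prev {} | push {1}
  [5] u=4 | in {0,1,2,3,4} | out {0,1,2,3} | prev {} | push {}
  [6] u=5 | in {0,1,2,3,4} | out {0,1,2,3,4} | prev {} | push {2}
  [7] u=6 | in {0,1,2,3,4} | out {0,1,2,3,4} | prev {0,1,2,3} | push {0}
  [8] u=7 | in {0,1,2,3,4} | out {0,3,4} | prev {} | push {6}
  [9] u=1 | in {0,2,3} | out {2,3} | ==
  [10] u=2 | in {0,1,2,3,4} | out {2,4} | ==
  [11] u=0 | in {0,1,2,3,4} | out {0,1,2,3,4} | ==
  [12] u=6 | in {0,1,2,3,4} | out {0,1,2,3,4} | ==

Converged values:
  [0] {0,1,2,3,4}
  [1] {2,3}
  [2] {2,4}
  [3] {0,2,3}
  [4] {0,1,2,3}
  [5] {0,1,2,3,4}
  [6] {0,1,2,3,4}
  [7] {0,3,4}

{0,2,3,4}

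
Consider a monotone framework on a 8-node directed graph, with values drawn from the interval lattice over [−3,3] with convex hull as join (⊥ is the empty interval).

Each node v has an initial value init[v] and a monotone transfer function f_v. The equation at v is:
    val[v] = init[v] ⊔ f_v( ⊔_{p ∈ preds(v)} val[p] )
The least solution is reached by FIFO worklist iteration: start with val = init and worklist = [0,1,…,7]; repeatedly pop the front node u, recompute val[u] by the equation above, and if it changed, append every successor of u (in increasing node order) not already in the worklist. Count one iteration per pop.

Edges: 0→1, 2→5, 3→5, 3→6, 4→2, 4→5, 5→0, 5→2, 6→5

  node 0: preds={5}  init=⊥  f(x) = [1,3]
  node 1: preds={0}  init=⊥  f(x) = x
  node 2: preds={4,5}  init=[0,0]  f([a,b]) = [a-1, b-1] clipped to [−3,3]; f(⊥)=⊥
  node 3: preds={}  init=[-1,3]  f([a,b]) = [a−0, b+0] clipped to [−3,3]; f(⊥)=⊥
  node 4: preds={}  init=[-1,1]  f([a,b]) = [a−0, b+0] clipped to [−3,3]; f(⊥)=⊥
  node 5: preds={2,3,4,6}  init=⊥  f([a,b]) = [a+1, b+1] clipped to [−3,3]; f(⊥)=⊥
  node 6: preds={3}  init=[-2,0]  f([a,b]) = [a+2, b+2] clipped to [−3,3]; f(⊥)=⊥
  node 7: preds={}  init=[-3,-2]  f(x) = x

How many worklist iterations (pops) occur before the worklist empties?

11

Trace (11 dequeues):
  [1] u=0 | in ⊥ | out [1,3] | prev ⊥ | push {}
  [2] u=1 | in [1,3] | out [1,3] | prev ⊥ | push {}
  [3] u=2 | in [-1,1] | out [-2,0] | prev [0,0] | push {}
  [4] u=3 | in ⊥ | out [-1,3] | ==
  [5] u=4 | in ⊥ | out [-1,1] | ==
  [6] u=5 | in [-2,3] | out [-1,3] | prev ⊥ | push {0,2}
  [7] u=6 | in [-1,3] | out [-2,3] | prev [-2,0] | push {5}
  [8] u=7 | in ⊥ | out [-3,-2] | ==
  [9] u=0 | in [-1,3] | out [1,3] | ==
  [10] u=2 | in [-1,3] | out [-2,2] | prev [-2,0] | push {}
  [11] u=5 | in [-2,3] | out [-1,3] | ==

Converged values:
  [0] [1,3]
  [1] [1,3]
  [2] [-2,2]
  [3] [-1,3]
  [4] [-1,1]
  [5] [-1,3]
  [6] [-2,3]
  [7] [-3,-2]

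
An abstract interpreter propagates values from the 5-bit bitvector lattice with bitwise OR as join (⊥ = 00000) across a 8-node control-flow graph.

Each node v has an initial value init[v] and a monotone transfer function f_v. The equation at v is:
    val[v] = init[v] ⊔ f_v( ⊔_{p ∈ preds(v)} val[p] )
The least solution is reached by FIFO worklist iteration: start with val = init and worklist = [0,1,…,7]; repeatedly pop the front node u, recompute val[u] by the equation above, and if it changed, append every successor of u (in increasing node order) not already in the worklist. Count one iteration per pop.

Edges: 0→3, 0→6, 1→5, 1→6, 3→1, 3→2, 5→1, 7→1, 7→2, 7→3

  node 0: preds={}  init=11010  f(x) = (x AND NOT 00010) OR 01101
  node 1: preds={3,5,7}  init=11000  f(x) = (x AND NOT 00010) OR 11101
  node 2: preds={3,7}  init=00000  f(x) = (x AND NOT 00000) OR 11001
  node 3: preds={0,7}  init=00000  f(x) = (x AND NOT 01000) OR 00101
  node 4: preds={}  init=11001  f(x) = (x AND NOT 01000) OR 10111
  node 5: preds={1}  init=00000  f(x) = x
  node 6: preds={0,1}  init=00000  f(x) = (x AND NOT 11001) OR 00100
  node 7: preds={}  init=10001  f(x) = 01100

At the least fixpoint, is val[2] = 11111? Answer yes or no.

Trace (11 dequeues):
  [1] u=0 | in 00000 | out 11111 | prev 11010 | push {}
  [2] u=1 | in 10001 | out 11101 | prev 11000 | push {}
  [3] u=2 | in 10001 | out 11001 | prev 00000 | push {}
  [4] u=3 | in 11111 | out 10111 | prev 00000 | push {1,2}
  [5] u=4 | in 00000 | out 11111 | prev 11001 | push {}
  [6] u=5 | in 11101 | out 11101 | prev 00000 | push {}
  [7] u=6 | in 11111 | out 00110 | prev 00000 | push {}
  [8] u=7 | in 00000 | out 11101 | prev 10001 | push {3}
  [9] u=1 | in 11111 | out 11101 | ==
  [10] u=2 | in 11111 | out 11111 | prev 11001 | push {}
  [11] u=3 | in 11111 | out 10111 | ==

Converged values:
  [0] 11111
  [1] 11101
  [2] 11111
  [3] 10111
  [4] 11111
  [5] 11101
  [6] 00110
  [7] 11101

yes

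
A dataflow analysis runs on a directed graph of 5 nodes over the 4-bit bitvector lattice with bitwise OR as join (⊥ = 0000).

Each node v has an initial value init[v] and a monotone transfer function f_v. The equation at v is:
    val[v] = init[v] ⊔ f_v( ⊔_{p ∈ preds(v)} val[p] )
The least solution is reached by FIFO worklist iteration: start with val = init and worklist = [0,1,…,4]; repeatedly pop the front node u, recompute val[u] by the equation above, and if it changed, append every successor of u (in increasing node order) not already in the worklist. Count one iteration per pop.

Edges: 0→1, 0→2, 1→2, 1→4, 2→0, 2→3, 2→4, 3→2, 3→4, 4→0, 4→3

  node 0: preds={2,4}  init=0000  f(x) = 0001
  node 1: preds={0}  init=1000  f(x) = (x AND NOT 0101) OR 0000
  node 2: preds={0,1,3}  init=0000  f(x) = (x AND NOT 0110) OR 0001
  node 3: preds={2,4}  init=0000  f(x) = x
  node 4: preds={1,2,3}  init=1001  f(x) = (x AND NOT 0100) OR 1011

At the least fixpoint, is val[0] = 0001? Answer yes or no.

yes

Trace (10 dequeues):
  [1] u=0 | in 1001 | out 0001 | prev 0000 | push {}
  [2] u=1 | in 0001 | out 1000 | ==
  [3] u=2 | in 1001 | out 1001 | prev 0000 | push {0}
  [4] u=3 | in 1001 | out 1001 | prev 0000 | push {2}
  [5] u=4 | in 1001 | out 1011 | prev 1001 | push {3}
  [6] u=0 | in 1011 | out 0001 | ==
  [7] u=2 | in 1001 | out 1001 | ==
  [8] u=3 | in 1011 | out 1011 | prev 1001 | push {2,4}
  [9] u=2 | in 1011 | out 1001 | ==
  [10] u=4 | in 1011 | out 1011 | ==

Converged values:
  [0] 0001
  [1] 1000
  [2] 1001
  [3] 1011
  [4] 1011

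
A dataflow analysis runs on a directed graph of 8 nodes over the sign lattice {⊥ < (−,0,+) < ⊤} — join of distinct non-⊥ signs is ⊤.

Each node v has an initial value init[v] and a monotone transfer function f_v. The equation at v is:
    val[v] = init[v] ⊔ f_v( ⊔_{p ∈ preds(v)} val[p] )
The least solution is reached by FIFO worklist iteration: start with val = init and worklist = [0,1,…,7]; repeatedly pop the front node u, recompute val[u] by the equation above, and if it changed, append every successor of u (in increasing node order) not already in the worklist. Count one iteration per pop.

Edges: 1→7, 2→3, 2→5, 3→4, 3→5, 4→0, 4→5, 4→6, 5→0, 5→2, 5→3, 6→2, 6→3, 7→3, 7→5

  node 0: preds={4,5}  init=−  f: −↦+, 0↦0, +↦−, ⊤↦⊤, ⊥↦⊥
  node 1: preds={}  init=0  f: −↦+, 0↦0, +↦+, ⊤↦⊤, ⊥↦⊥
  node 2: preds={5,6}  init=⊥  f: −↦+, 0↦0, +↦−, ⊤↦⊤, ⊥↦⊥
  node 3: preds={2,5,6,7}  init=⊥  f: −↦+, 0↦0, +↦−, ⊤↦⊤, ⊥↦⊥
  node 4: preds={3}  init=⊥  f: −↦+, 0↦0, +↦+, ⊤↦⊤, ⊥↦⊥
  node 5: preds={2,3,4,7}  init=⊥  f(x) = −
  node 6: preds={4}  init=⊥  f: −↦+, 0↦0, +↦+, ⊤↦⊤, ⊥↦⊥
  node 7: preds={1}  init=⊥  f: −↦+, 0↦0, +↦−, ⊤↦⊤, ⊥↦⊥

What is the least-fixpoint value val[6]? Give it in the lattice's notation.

Trace (19 dequeues):
  [1] u=0 | in ⊥ | out − | ==
  [2] u=1 | in ⊥ | out 0 | ==
  [3] u=2 | in ⊥ | out ⊥ | ==
  [4] u=3 | in ⊥ | out ⊥ | ==
  [5] u=4 | in ⊥ | out ⊥ | ==
  [6] u=5 | in ⊥ | out − | prev ⊥ | push {0,2,3}
  [7] u=6 | in ⊥ | out ⊥ | ==
  [8] u=7 | in 0 | out 0 | prev ⊥ | push {5}
  [9] u=0 | in − | out ⊤ | prev − | push {}
  [10] u=2 | in − | out + | prev ⊥ | push {}
  [11] u=3 | in ⊤ | out ⊤ | prev ⊥ | push {4}
  [12] u=5 | in ⊤ | out − | ==
  [13] u=4 | in ⊤ | out ⊤ | prev ⊥ | push {0,5,6}
  [14] u=0 | in ⊤ | out ⊤ | ==
  [15] u=5 | in ⊤ | out − | ==
  [16] u=6 | in ⊤ | out ⊤ | prev ⊥ | push {2,3}
  [17] u=2 | in ⊤ | out ⊤ | prev + | push {5}
  [18] u=3 | in ⊤ | out ⊤ | ==
  [19] u=5 | in ⊤ | out − | ==

Converged values:
  [0] ⊤
  [1] 0
  [2] ⊤
  [3] ⊤
  [4] ⊤
  [5] −
  [6] ⊤
  [7] 0

⊤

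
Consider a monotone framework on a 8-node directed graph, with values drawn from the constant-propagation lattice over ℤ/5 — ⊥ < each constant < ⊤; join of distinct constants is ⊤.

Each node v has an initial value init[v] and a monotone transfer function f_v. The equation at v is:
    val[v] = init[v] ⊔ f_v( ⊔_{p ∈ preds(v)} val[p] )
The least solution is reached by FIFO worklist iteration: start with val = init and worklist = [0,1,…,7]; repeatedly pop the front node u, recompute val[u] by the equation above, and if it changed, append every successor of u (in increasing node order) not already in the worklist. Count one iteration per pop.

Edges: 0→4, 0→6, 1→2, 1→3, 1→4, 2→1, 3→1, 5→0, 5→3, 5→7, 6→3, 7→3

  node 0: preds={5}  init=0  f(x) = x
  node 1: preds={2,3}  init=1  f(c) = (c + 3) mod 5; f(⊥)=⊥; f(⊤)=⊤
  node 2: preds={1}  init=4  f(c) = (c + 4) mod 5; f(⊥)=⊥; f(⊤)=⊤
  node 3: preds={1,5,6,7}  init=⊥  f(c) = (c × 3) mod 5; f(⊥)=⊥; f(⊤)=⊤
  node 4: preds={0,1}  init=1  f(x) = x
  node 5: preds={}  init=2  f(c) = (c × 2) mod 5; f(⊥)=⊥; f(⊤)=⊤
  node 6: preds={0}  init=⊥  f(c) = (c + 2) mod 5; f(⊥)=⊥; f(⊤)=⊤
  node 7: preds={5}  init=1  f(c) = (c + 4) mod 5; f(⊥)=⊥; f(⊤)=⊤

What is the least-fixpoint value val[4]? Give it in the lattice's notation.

Iteration log — 10 steps:
  step 1. node 0  ⊔preds=2  new=⊤  old=0  +wl: 
  step 2. node 1  ⊔preds=4  new=⊤  old=1  +wl: 
  step 3. node 2  ⊔preds=⊤  new=⊤  old=4  +wl: 1
  step 4. node 3  ⊔preds=⊤  new=⊤  old=⊥  +wl: 
  step 5. node 4  ⊔preds=⊤  new=⊤  old=1  +wl: 
  step 6. node 5  ⊔preds=⊥  new=2  stable
  step 7. node 6  ⊔preds=⊤  new=⊤  old=⊥  +wl: 3
  step 8. node 7  ⊔preds=2  new=1  stable
  step 9. node 1  ⊔preds=⊤  new=⊤  stable
  step 10. node 3  ⊔preds=⊤  new=⊤  stable

Least fixpoint reached:
  node 0: ⊤
  node 1: ⊤
  node 2: ⊤
  node 3: ⊤
  node 4: ⊤
  node 5: 2
  node 6: ⊤
  node 7: 1

⊤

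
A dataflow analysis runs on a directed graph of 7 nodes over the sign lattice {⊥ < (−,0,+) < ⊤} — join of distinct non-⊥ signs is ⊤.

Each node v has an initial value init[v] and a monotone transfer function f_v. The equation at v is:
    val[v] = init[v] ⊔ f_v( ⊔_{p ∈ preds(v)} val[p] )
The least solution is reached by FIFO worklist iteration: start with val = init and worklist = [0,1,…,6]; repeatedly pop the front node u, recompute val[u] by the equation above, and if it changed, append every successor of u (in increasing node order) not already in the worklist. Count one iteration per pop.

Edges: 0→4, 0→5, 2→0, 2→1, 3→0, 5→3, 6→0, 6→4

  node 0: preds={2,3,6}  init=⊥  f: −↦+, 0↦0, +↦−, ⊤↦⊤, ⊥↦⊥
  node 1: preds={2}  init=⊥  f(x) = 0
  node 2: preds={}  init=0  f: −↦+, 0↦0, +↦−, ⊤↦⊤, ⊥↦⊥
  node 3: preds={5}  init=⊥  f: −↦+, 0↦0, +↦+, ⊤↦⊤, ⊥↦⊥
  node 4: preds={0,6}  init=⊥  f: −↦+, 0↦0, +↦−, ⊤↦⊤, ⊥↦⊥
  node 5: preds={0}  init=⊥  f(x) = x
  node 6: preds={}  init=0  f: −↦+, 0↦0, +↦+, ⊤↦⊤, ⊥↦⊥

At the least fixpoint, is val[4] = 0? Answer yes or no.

yes

Trace (9 dequeues):
  [1] u=0 | in 0 | out 0 | prev ⊥ | push {}
  [2] u=1 | in 0 | out 0 | prev ⊥ | push {}
  [3] u=2 | in ⊥ | out 0 | ==
  [4] u=3 | in ⊥ | out ⊥ | ==
  [5] u=4 | in 0 | out 0 | prev ⊥ | push {}
  [6] u=5 | in 0 | out 0 | prev ⊥ | push {3}
  [7] u=6 | in ⊥ | out 0 | ==
  [8] u=3 | in 0 | out 0 | prev ⊥ | push {0}
  [9] u=0 | in 0 | out 0 | ==

Converged values:
  [0] 0
  [1] 0
  [2] 0
  [3] 0
  [4] 0
  [5] 0
  [6] 0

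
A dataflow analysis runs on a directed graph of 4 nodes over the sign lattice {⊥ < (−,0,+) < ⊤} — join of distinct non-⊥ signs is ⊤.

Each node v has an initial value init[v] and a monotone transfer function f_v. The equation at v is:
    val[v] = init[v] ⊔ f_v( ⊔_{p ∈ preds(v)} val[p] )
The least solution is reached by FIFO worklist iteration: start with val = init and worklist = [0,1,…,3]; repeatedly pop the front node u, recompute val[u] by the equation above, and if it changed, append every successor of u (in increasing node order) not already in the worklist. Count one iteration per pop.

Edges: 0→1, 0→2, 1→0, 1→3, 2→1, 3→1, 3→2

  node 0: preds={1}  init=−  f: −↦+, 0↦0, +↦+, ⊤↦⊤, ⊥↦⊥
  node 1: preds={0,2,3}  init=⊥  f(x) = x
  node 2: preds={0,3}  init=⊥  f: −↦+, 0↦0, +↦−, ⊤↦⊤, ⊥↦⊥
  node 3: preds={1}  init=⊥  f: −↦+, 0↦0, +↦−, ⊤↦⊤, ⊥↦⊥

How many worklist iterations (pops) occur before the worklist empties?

11

Worklist (11 pops):
  #1 pop 0: in=⊥ → − (no change)
  #2 pop 1: in=− → − (was ⊥); enqueue [0]
  #3 pop 2: in=− → + (was ⊥); enqueue [1]
  #4 pop 3: in=− → + (was ⊥); enqueue [2]
  #5 pop 0: in=− → ⊤ (was −); enqueue []
  #6 pop 1: in=⊤ → ⊤ (was −); enqueue [0,3]
  #7 pop 2: in=⊤ → ⊤ (was +); enqueue [1]
  #8 pop 0: in=⊤ → ⊤ (no change)
  #9 pop 3: in=⊤ → ⊤ (was +); enqueue [2]
  #10 pop 1: in=⊤ → ⊤ (no change)
  #11 pop 2: in=⊤ → ⊤ (no change)

Fixpoint:
  val[0] = ⊤
  val[1] = ⊤
  val[2] = ⊤
  val[3] = ⊤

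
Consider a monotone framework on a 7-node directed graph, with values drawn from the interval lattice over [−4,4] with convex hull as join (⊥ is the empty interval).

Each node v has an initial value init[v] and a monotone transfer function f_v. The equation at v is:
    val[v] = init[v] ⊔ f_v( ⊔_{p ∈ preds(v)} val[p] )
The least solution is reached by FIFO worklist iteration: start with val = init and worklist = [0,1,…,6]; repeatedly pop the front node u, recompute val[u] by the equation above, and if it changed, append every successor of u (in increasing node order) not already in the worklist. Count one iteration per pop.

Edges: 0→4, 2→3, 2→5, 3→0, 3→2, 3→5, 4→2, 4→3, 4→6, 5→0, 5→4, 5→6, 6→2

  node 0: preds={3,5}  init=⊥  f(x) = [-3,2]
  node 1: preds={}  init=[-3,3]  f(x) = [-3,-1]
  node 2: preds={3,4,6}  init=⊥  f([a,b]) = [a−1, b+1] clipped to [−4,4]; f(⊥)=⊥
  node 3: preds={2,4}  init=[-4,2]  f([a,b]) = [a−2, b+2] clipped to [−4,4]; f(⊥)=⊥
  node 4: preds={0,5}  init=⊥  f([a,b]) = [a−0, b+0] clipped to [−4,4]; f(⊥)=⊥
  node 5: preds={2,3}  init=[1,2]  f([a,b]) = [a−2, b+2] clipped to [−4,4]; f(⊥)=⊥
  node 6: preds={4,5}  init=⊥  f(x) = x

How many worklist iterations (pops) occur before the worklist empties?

15

Trace (15 dequeues):
  [1] u=0 | in [-4,2] | out [-3,2] | prev ⊥ | push {}
  [2] u=1 | in ⊥ | out [-3,3] | ==
  [3] u=2 | in [-4,2] | out [-4,3] | prev ⊥ | push {}
  [4] u=3 | in [-4,3] | out [-4,4] | prev [-4,2] | push {0,2}
  [5] u=4 | in [-3,2] | out [-3,2] | prev ⊥ | push {3}
  [6] u=5 | in [-4,4] | out [-4,4] | prev [1,2] | push {4}
  [7] u=6 | in [-4,4] | out [-4,4] | prev ⊥ | push {}
  [8] u=0 | in [-4,4] | out [-3,2] | ==
  [9] u=2 | in [-4,4] | out [-4,4] | prev [-4,3] | push {5}
  [10] u=3 | in [-4,4] | out [-4,4] | ==
  [11] u=4 | in [-4,4] | out [-4,4] | prev [-3,2] | push {2,3,6}
  [12] u=5 | in [-4,4] | out [-4,4] | ==
  [13] u=2 | in [-4,4] | out [-4,4] | ==
  [14] u=3 | in [-4,4] | out [-4,4] | ==
  [15] u=6 | in [-4,4] | out [-4,4] | ==

Converged values:
  [0] [-3,2]
  [1] [-3,3]
  [2] [-4,4]
  [3] [-4,4]
  [4] [-4,4]
  [5] [-4,4]
  [6] [-4,4]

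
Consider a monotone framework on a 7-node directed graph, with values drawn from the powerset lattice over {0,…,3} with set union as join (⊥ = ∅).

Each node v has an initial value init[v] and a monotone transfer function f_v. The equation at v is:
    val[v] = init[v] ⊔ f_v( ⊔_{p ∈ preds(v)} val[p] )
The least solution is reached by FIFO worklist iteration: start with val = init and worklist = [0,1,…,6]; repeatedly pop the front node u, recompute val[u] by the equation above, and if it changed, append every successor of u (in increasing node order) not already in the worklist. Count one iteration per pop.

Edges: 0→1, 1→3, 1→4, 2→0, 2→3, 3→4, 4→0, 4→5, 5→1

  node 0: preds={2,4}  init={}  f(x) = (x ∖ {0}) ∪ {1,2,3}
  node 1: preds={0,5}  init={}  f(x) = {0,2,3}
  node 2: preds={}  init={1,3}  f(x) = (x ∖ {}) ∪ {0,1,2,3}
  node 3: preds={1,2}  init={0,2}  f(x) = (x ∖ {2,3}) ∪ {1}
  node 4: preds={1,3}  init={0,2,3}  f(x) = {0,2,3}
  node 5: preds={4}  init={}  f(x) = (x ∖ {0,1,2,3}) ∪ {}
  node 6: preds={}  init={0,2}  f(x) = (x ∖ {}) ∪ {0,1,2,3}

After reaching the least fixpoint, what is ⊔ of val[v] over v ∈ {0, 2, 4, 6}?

Trace (8 dequeues):
  [1] u=0 | in {0,1,2,3} | out {1,2,3} | prev {} | push {}
  [2] u=1 | in {1,2,3} | out {0,2,3} | prev {} | push {}
  [3] u=2 | in {} | out {0,1,2,3} | prev {1,3} | push {0}
  [4] u=3 | in {0,1,2,3} | out {0,1,2} | prev {0,2} | push {}
  [5] u=4 | in {0,1,2,3} | out {0,2,3} | ==
  [6] u=5 | in {0,2,3} | out {} | ==
  [7] u=6 | in {} | out {0,1,2,3} | prev {0,2} | push {}
  [8] u=0 | in {0,1,2,3} | out {1,2,3} | ==

Converged values:
  [0] {1,2,3}
  [1] {0,2,3}
  [2] {0,1,2,3}
  [3] {0,1,2}
  [4] {0,2,3}
  [5] {}
  [6] {0,1,2,3}

{0,1,2,3}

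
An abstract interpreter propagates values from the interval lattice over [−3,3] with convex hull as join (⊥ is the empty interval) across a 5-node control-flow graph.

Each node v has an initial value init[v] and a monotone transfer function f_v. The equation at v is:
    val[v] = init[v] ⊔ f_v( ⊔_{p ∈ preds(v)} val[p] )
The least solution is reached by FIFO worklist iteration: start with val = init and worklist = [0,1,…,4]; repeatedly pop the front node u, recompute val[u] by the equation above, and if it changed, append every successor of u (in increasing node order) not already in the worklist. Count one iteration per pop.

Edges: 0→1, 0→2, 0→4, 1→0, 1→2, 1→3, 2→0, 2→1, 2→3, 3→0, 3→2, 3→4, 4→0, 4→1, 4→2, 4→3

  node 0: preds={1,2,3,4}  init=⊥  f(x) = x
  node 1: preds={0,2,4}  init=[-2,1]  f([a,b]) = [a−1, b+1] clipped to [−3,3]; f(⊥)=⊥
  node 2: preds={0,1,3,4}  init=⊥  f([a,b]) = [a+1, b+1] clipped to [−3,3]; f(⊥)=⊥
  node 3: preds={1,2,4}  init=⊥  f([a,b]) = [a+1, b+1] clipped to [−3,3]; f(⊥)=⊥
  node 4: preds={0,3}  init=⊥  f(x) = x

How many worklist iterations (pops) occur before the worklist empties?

Worklist (14 pops):
  #1 pop 0: in=[-2,1] → [-2,1] (was ⊥); enqueue []
  #2 pop 1: in=[-2,1] → [-3,2] (was [-2,1]); enqueue [0]
  #3 pop 2: in=[-3,2] → [-2,3] (was ⊥); enqueue [1]
  #4 pop 3: in=[-3,3] → [-2,3] (was ⊥); enqueue [2]
  #5 pop 4: in=[-2,3] → [-2,3] (was ⊥); enqueue [3]
  #6 pop 0: in=[-3,3] → [-3,3] (was [-2,1]); enqueue [4]
  #7 pop 1: in=[-3,3] → [-3,3] (was [-3,2]); enqueue [0]
  #8 pop 2: in=[-3,3] → [-2,3] (no change)
  #9 pop 3: in=[-3,3] → [-2,3] (no change)
  #10 pop 4: in=[-3,3] → [-3,3] (was [-2,3]); enqueue [1,2,3]
  #11 pop 0: in=[-3,3] → [-3,3] (no change)
  #12 pop 1: in=[-3,3] → [-3,3] (no change)
  #13 pop 2: in=[-3,3] → [-2,3] (no change)
  #14 pop 3: in=[-3,3] → [-2,3] (no change)

Fixpoint:
  val[0] = [-3,3]
  val[1] = [-3,3]
  val[2] = [-2,3]
  val[3] = [-2,3]
  val[4] = [-3,3]

14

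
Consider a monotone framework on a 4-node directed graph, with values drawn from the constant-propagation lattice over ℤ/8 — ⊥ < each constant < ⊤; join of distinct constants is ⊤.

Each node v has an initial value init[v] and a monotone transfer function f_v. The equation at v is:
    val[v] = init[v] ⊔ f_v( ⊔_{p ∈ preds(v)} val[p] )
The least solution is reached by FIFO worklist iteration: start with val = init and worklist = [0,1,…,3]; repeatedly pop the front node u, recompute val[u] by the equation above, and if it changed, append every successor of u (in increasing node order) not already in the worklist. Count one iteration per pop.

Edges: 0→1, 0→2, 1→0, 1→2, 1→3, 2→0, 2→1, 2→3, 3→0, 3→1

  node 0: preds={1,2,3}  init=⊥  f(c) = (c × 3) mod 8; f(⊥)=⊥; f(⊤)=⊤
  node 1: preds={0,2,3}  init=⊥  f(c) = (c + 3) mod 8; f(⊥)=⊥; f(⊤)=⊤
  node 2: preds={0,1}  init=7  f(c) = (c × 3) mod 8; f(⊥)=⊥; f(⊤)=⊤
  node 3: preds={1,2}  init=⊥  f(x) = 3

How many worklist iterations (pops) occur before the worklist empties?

7

Worklist (7 pops):
  #1 pop 0: in=7 → 5 (was ⊥); enqueue []
  #2 pop 1: in=⊤ → ⊤ (was ⊥); enqueue [0]
  #3 pop 2: in=⊤ → ⊤ (was 7); enqueue [1]
  #4 pop 3: in=⊤ → 3 (was ⊥); enqueue []
  #5 pop 0: in=⊤ → ⊤ (was 5); enqueue [2]
  #6 pop 1: in=⊤ → ⊤ (no change)
  #7 pop 2: in=⊤ → ⊤ (no change)

Fixpoint:
  val[0] = ⊤
  val[1] = ⊤
  val[2] = ⊤
  val[3] = 3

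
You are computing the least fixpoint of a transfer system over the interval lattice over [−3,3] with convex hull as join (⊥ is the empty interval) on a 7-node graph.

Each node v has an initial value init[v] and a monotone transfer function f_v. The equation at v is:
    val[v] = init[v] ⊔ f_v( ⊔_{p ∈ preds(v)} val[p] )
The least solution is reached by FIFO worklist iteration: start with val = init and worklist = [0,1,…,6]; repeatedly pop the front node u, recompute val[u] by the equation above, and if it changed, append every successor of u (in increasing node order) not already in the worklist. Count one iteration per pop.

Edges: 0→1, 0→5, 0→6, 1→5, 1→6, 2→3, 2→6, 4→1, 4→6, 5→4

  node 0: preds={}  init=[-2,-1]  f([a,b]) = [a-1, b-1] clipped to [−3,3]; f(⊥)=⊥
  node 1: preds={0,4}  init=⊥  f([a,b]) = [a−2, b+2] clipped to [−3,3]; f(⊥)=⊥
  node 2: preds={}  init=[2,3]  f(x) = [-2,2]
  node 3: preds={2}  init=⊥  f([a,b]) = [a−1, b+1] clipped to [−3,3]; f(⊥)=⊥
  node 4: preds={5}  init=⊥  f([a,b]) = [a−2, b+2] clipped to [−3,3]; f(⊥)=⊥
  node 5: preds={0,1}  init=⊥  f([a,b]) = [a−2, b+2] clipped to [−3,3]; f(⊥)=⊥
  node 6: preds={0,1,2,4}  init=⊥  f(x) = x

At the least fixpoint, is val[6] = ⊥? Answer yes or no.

no

Worklist (11 pops):
  #1 pop 0: in=⊥ → [-2,-1] (no change)
  #2 pop 1: in=[-2,-1] → [-3,1] (was ⊥); enqueue []
  #3 pop 2: in=⊥ → [-2,3] (was [2,3]); enqueue []
  #4 pop 3: in=[-2,3] → [-3,3] (was ⊥); enqueue []
  #5 pop 4: in=⊥ → ⊥ (no change)
  #6 pop 5: in=[-3,1] → [-3,3] (was ⊥); enqueue [4]
  #7 pop 6: in=[-3,3] → [-3,3] (was ⊥); enqueue []
  #8 pop 4: in=[-3,3] → [-3,3] (was ⊥); enqueue [1,6]
  #9 pop 1: in=[-3,3] → [-3,3] (was [-3,1]); enqueue [5]
  #10 pop 6: in=[-3,3] → [-3,3] (no change)
  #11 pop 5: in=[-3,3] → [-3,3] (no change)

Fixpoint:
  val[0] = [-2,-1]
  val[1] = [-3,3]
  val[2] = [-2,3]
  val[3] = [-3,3]
  val[4] = [-3,3]
  val[5] = [-3,3]
  val[6] = [-3,3]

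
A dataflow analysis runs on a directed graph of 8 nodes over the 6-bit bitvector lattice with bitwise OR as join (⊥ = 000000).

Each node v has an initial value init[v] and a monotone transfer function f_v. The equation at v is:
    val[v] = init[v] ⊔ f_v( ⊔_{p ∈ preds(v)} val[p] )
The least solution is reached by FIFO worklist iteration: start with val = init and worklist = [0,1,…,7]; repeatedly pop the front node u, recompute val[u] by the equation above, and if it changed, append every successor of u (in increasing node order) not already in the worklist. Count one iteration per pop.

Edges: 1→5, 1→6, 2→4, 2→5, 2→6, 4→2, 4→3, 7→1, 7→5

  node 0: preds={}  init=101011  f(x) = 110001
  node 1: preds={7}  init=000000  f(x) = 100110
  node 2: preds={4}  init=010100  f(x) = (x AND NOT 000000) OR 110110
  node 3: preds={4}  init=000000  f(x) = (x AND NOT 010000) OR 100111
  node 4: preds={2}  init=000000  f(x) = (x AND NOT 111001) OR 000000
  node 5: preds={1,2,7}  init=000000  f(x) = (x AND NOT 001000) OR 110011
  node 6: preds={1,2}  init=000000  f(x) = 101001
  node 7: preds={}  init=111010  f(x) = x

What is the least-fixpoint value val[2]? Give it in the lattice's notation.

110110

Iteration log — 10 steps:
  step 1. node 0  ⊔preds=000000  new=111011  old=101011  +wl: 
  step 2. node 1  ⊔preds=111010  new=100110  old=000000  +wl: 
  step 3. node 2  ⊔preds=000000  new=110110  old=010100  +wl: 
  step 4. node 3  ⊔preds=000000  new=100111  old=000000  +wl: 
  step 5. node 4  ⊔preds=110110  new=000110  old=000000  +wl: 2,3
  step 6. node 5  ⊔preds=111110  new=110111  old=000000  +wl: 
  step 7. node 6  ⊔preds=110110  new=101001  old=000000  +wl: 
  step 8. node 7  ⊔preds=000000  new=111010  stable
  step 9. node 2  ⊔preds=000110  new=110110  stable
  step 10. node 3  ⊔preds=000110  new=100111  stable

Least fixpoint reached:
  node 0: 111011
  node 1: 100110
  node 2: 110110
  node 3: 100111
  node 4: 000110
  node 5: 110111
  node 6: 101001
  node 7: 111010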